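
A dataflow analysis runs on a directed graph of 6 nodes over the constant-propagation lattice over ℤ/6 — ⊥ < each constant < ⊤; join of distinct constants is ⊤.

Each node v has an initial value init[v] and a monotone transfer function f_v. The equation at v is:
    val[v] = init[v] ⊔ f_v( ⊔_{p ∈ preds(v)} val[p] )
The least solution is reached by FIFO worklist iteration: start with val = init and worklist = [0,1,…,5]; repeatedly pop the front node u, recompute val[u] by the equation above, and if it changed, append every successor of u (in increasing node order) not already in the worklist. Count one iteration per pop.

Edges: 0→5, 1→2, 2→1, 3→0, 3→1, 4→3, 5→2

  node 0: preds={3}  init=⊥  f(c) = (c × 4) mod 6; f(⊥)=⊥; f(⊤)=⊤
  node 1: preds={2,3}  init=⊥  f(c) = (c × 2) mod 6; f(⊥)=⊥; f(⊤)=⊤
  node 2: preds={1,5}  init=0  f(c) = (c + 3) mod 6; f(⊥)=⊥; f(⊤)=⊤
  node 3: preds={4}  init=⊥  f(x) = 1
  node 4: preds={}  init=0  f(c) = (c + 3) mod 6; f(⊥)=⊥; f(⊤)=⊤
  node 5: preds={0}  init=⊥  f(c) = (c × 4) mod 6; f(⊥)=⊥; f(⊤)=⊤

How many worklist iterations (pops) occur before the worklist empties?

Trace (11 dequeues):
  [1] u=0 | in ⊥ | out ⊥ | ==
  [2] u=1 | in 0 | out 0 | prev ⊥ | push {}
  [3] u=2 | in 0 | out ⊤ | prev 0 | push {1}
  [4] u=3 | in 0 | out 1 | prev ⊥ | push {0}
  [5] u=4 | in ⊥ | out 0 | ==
  [6] u=5 | in ⊥ | out ⊥ | ==
  [7] u=1 | in ⊤ | out ⊤ | prev 0 | push {2}
  [8] u=0 | in 1 | out 4 | prev ⊥ | push {5}
  [9] u=2 | in ⊤ | out ⊤ | ==
  [10] u=5 | in 4 | out 4 | prev ⊥ | push {2}
  [11] u=2 | in ⊤ | out ⊤ | ==

Converged values:
  [0] 4
  [1] ⊤
  [2] ⊤
  [3] 1
  [4] 0
  [5] 4

11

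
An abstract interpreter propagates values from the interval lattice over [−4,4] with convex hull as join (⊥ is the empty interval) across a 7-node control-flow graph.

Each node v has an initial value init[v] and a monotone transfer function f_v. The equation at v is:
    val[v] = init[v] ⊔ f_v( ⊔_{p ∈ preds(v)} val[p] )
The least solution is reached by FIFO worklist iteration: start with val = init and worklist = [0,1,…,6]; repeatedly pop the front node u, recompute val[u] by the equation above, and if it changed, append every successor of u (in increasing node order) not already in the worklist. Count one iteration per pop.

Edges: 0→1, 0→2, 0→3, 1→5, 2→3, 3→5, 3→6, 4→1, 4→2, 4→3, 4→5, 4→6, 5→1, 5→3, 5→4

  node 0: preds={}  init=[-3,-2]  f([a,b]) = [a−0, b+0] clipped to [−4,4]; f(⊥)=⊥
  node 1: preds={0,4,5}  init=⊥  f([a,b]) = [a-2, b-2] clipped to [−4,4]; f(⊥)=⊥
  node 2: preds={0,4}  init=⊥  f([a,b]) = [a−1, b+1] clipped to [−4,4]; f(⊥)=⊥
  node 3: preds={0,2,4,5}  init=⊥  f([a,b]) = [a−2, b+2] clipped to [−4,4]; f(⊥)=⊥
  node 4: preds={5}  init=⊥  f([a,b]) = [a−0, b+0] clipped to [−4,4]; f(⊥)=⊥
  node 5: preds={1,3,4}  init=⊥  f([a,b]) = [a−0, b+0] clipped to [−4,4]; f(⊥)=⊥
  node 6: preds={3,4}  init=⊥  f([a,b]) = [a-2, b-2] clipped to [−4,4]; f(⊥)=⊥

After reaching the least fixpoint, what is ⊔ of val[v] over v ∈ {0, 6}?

[-4,2]

Iteration log — 27 steps:
  step 1. node 0  ⊔preds=⊥  new=[-3,-2]  stable
  step 2. node 1  ⊔preds=[-3,-2]  new=[-4,-4]  old=⊥  +wl: 
  step 3. node 2  ⊔preds=[-3,-2]  new=[-4,-1]  old=⊥  +wl: 
  step 4. node 3  ⊔preds=[-4,-1]  new=[-4,1]  old=⊥  +wl: 
  step 5. node 4  ⊔preds=⊥  new=⊥  stable
  step 6. node 5  ⊔preds=[-4,1]  new=[-4,1]  old=⊥  +wl: 1,3,4
  step 7. node 6  ⊔preds=[-4,1]  new=[-4,-1]  old=⊥  +wl: 
  step 8. node 1  ⊔preds=[-4,1]  new=[-4,-1]  old=[-4,-4]  +wl: 5
  step 9. node 3  ⊔preds=[-4,1]  new=[-4,3]  old=[-4,1]  +wl: 6
  step 10. node 4  ⊔preds=[-4,1]  new=[-4,1]  old=⊥  +wl: 1,2,3
  step 11. node 5  ⊔preds=[-4,3]  new=[-4,3]  old=[-4,1]  +wl: 4
  step 12. node 6  ⊔preds=[-4,3]  new=[-4,1]  old=[-4,-1]  +wl: 
  step 13. node 1  ⊔preds=[-4,3]  new=[-4,1]  old=[-4,-1]  +wl: 5
  step 14. node 2  ⊔preds=[-4,1]  new=[-4,2]  old=[-4,-1]  +wl: 
  step 15. node 3  ⊔preds=[-4,3]  new=[-4,4]  old=[-4,3]  +wl: 6
  step 16. node 4  ⊔preds=[-4,3]  new=[-4,3]  old=[-4,1]  +wl: 1,2,3
  step 17. node 5  ⊔preds=[-4,4]  new=[-4,4]  old=[-4,3]  +wl: 4
  step 18. node 6  ⊔preds=[-4,4]  new=[-4,2]  old=[-4,1]  +wl: 
  step 19. node 1  ⊔preds=[-4,4]  new=[-4,2]  old=[-4,1]  +wl: 5
  step 20. node 2  ⊔preds=[-4,3]  new=[-4,4]  old=[-4,2]  +wl: 
  step 21. node 3  ⊔preds=[-4,4]  new=[-4,4]  stable
  step 22. node 4  ⊔preds=[-4,4]  new=[-4,4]  old=[-4,3]  +wl: 1,2,3,6
  step 23. node 5  ⊔preds=[-4,4]  new=[-4,4]  stable
  step 24. node 1  ⊔preds=[-4,4]  new=[-4,2]  stable
  step 25. node 2  ⊔preds=[-4,4]  new=[-4,4]  stable
  step 26. node 3  ⊔preds=[-4,4]  new=[-4,4]  stable
  step 27. node 6  ⊔preds=[-4,4]  new=[-4,2]  stable

Least fixpoint reached:
  node 0: [-3,-2]
  node 1: [-4,2]
  node 2: [-4,4]
  node 3: [-4,4]
  node 4: [-4,4]
  node 5: [-4,4]
  node 6: [-4,2]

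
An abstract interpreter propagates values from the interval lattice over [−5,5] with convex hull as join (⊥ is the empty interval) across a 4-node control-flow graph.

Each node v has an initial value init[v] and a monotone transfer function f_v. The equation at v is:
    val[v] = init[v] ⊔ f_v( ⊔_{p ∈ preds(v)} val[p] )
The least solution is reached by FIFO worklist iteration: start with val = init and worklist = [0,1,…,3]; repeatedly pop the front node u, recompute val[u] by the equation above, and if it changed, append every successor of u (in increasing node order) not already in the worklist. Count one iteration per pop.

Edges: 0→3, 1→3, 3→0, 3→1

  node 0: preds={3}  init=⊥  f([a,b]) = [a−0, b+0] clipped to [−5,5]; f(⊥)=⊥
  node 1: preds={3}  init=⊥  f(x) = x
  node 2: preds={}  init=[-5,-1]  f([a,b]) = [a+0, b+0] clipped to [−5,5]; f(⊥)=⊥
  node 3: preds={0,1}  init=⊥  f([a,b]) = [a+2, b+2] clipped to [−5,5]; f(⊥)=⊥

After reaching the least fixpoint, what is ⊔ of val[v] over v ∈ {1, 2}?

Worklist (4 pops):
  #1 pop 0: in=⊥ → ⊥ (no change)
  #2 pop 1: in=⊥ → ⊥ (no change)
  #3 pop 2: in=⊥ → [-5,-1] (no change)
  #4 pop 3: in=⊥ → ⊥ (no change)

Fixpoint:
  val[0] = ⊥
  val[1] = ⊥
  val[2] = [-5,-1]
  val[3] = ⊥

[-5,-1]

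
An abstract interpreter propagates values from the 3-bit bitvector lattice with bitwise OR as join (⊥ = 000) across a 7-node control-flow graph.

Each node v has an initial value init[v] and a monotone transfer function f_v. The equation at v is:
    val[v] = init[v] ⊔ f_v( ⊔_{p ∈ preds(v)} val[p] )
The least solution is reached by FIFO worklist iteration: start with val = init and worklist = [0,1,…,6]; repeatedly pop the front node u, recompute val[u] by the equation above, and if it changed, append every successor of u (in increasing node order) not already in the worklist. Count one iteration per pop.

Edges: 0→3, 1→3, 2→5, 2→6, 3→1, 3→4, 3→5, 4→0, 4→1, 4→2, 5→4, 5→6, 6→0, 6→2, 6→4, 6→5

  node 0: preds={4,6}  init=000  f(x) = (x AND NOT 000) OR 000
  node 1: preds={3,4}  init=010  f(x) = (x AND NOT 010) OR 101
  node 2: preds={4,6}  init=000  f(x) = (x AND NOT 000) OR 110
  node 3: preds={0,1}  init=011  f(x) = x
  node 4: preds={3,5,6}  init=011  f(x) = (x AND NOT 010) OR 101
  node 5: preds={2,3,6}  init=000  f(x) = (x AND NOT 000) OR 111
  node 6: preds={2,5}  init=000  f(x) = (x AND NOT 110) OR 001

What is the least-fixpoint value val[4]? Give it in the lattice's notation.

Iteration log — 13 steps:
  step 1. node 0  ⊔preds=011  new=011  old=000  +wl: 
  step 2. node 1  ⊔preds=011  new=111  old=010  +wl: 
  step 3. node 2  ⊔preds=011  new=111  old=000  +wl: 
  step 4. node 3  ⊔preds=111  new=111  old=011  +wl: 1
  step 5. node 4  ⊔preds=111  new=111  old=011  +wl: 0,2
  step 6. node 5  ⊔preds=111  new=111  old=000  +wl: 4
  step 7. node 6  ⊔preds=111  new=001  old=000  +wl: 5
  step 8. node 1  ⊔preds=111  new=111  stable
  step 9. node 0  ⊔preds=111  new=111  old=011  +wl: 3
  step 10. node 2  ⊔preds=111  new=111  stable
  step 11. node 4  ⊔preds=111  new=111  stable
  step 12. node 5  ⊔preds=111  new=111  stable
  step 13. node 3  ⊔preds=111  new=111  stable

Least fixpoint reached:
  node 0: 111
  node 1: 111
  node 2: 111
  node 3: 111
  node 4: 111
  node 5: 111
  node 6: 001

111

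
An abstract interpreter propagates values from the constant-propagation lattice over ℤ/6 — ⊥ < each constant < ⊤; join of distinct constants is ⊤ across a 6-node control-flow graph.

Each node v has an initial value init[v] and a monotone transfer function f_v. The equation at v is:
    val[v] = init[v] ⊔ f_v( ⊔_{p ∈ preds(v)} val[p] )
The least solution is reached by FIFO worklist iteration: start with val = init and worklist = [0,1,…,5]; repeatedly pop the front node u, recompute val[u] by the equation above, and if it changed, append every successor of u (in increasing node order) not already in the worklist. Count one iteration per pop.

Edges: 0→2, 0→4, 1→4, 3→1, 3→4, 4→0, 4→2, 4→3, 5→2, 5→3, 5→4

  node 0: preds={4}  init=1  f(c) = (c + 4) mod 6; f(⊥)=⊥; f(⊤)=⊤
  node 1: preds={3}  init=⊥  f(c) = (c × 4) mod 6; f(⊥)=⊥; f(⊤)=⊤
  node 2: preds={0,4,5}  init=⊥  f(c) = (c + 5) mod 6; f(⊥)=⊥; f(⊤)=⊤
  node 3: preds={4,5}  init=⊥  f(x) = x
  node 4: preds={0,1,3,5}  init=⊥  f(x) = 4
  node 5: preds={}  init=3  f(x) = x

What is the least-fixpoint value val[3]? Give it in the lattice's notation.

Trace (13 dequeues):
  [1] u=0 | in ⊥ | out 1 | ==
  [2] u=1 | in ⊥ | out ⊥ | ==
  [3] u=2 | in ⊤ | out ⊤ | prev ⊥ | push {}
  [4] u=3 | in 3 | out 3 | prev ⊥ | push {1}
  [5] u=4 | in ⊤ | out 4 | prev ⊥ | push {0,2,3}
  [6] u=5 | in ⊥ | out 3 | ==
  [7] u=1 | in 3 | out 0 | prev ⊥ | push {4}
  [8] u=0 | in 4 | out ⊤ | prev 1 | push {}
  [9] u=2 | in ⊤ | out ⊤ | ==
  [10] u=3 | in ⊤ | out ⊤ | prev 3 | push {1}
  [11] u=4 | in ⊤ | out 4 | ==
  [12] u=1 | in ⊤ | out ⊤ | prev 0 | push {4}
  [13] u=4 | in ⊤ | out 4 | ==

Converged values:
  [0] ⊤
  [1] ⊤
  [2] ⊤
  [3] ⊤
  [4] 4
  [5] 3

⊤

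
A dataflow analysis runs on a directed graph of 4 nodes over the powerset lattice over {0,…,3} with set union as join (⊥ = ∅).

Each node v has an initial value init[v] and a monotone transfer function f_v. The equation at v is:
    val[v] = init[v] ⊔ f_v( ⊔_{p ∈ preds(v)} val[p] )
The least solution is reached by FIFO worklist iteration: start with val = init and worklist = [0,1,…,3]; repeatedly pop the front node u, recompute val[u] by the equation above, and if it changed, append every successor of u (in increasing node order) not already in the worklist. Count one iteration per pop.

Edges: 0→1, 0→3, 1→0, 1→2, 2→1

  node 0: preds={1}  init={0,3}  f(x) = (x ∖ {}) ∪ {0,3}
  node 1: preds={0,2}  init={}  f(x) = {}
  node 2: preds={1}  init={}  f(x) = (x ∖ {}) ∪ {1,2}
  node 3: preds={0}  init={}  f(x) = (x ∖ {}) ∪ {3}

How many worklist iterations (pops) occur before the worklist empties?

5

Worklist (5 pops):
  #1 pop 0: in={} → {0,3} (no change)
  #2 pop 1: in={0,3} → {} (no change)
  #3 pop 2: in={} → {1,2} (was {}); enqueue [1]
  #4 pop 3: in={0,3} → {0,3} (was {}); enqueue []
  #5 pop 1: in={0,1,2,3} → {} (no change)

Fixpoint:
  val[0] = {0,3}
  val[1] = {}
  val[2] = {1,2}
  val[3] = {0,3}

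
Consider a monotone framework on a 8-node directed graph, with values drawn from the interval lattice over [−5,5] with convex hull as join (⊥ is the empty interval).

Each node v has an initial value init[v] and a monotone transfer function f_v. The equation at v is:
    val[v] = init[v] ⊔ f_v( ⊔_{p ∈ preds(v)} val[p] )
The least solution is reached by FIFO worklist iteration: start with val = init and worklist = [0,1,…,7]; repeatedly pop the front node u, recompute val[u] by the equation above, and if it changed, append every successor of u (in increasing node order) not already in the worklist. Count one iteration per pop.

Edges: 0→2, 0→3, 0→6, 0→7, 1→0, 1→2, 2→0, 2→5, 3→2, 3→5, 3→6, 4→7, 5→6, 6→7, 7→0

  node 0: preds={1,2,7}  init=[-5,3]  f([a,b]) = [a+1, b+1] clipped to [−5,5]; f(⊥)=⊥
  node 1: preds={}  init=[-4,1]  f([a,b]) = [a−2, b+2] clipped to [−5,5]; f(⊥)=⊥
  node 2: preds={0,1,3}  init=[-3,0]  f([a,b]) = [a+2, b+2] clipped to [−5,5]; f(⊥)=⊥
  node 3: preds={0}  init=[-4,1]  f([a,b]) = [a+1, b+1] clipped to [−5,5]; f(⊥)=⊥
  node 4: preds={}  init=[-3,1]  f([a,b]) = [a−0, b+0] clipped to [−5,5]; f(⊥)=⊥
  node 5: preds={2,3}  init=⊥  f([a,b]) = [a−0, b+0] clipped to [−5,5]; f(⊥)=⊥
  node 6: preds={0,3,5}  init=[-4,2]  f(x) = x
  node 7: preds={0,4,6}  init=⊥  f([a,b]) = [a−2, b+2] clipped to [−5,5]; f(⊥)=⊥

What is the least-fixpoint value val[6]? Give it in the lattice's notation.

[-5,5]

Iteration log — 15 steps:
  step 1. node 0  ⊔preds=[-4,1]  new=[-5,3]  stable
  step 2. node 1  ⊔preds=⊥  new=[-4,1]  stable
  step 3. node 2  ⊔preds=[-5,3]  new=[-3,5]  old=[-3,0]  +wl: 0
  step 4. node 3  ⊔preds=[-5,3]  new=[-4,4]  old=[-4,1]  +wl: 2
  step 5. node 4  ⊔preds=⊥  new=[-3,1]  stable
  step 6. node 5  ⊔preds=[-4,5]  new=[-4,5]  old=⊥  +wl: 
  step 7. node 6  ⊔preds=[-5,5]  new=[-5,5]  old=[-4,2]  +wl: 
  step 8. node 7  ⊔preds=[-5,5]  new=[-5,5]  old=⊥  +wl: 
  step 9. node 0  ⊔preds=[-5,5]  new=[-5,5]  old=[-5,3]  +wl: 3,6,7
  step 10. node 2  ⊔preds=[-5,5]  new=[-3,5]  stable
  step 11. node 3  ⊔preds=[-5,5]  new=[-4,5]  old=[-4,4]  +wl: 2,5
  step 12. node 6  ⊔preds=[-5,5]  new=[-5,5]  stable
  step 13. node 7  ⊔preds=[-5,5]  new=[-5,5]  stable
  step 14. node 2  ⊔preds=[-5,5]  new=[-3,5]  stable
  step 15. node 5  ⊔preds=[-4,5]  new=[-4,5]  stable

Least fixpoint reached:
  node 0: [-5,5]
  node 1: [-4,1]
  node 2: [-3,5]
  node 3: [-4,5]
  node 4: [-3,1]
  node 5: [-4,5]
  node 6: [-5,5]
  node 7: [-5,5]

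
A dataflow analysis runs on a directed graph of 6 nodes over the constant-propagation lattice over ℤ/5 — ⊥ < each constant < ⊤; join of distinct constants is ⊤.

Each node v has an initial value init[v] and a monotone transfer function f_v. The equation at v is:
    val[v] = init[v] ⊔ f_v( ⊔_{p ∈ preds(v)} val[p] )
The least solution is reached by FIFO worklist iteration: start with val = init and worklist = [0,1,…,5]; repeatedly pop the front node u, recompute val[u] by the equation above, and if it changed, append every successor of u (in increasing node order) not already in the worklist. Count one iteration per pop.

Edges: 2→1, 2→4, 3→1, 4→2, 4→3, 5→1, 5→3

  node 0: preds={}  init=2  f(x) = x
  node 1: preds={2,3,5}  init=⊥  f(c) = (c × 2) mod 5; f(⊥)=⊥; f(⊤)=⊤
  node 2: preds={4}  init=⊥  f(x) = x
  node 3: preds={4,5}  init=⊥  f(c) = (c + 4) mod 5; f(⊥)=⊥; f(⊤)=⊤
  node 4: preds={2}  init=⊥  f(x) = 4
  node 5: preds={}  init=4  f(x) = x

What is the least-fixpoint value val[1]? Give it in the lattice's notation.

Iteration log — 11 steps:
  step 1. node 0  ⊔preds=⊥  new=2  stable
  step 2. node 1  ⊔preds=4  new=3  old=⊥  +wl: 
  step 3. node 2  ⊔preds=⊥  new=⊥  stable
  step 4. node 3  ⊔preds=4  new=3  old=⊥  +wl: 1
  step 5. node 4  ⊔preds=⊥  new=4  old=⊥  +wl: 2,3
  step 6. node 5  ⊔preds=⊥  new=4  stable
  step 7. node 1  ⊔preds=⊤  new=⊤  old=3  +wl: 
  step 8. node 2  ⊔preds=4  new=4  old=⊥  +wl: 1,4
  step 9. node 3  ⊔preds=4  new=3  stable
  step 10. node 1  ⊔preds=⊤  new=⊤  stable
  step 11. node 4  ⊔preds=4  new=4  stable

Least fixpoint reached:
  node 0: 2
  node 1: ⊤
  node 2: 4
  node 3: 3
  node 4: 4
  node 5: 4

⊤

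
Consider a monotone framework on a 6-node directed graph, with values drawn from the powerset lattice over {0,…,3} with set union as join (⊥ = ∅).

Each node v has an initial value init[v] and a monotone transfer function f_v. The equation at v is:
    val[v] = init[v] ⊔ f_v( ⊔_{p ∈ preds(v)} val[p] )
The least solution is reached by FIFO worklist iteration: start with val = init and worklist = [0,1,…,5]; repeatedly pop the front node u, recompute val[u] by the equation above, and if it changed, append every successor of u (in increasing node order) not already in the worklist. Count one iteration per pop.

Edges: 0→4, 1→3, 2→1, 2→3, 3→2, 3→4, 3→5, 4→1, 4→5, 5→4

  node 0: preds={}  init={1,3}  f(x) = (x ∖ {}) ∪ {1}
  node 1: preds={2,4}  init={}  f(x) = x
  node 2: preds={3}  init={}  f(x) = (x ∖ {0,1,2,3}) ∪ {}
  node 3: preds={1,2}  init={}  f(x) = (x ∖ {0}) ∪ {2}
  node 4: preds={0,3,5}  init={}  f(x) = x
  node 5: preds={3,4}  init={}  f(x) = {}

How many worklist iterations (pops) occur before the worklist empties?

12

Trace (12 dequeues):
  [1] u=0 | in {} | out {1,3} | ==
  [2] u=1 | in {} | out {} | ==
  [3] u=2 | in {} | out {} | ==
  [4] u=3 | in {} | out {2} | prev {} | push {2}
  [5] u=4 | in {1,2,3} | out {1,2,3} | prev {} | push {1}
  [6] u=5 | in {1,2,3} | out {} | ==
  [7] u=2 | in {2} | out {} | ==
  [8] u=1 | in {1,2,3} | out {1,2,3} | prev {} | push {3}
  [9] u=3 | in {1,2,3} | out {1,2,3} | prev {2} | push {2,4,5}
  [10] u=2 | in {1,2,3} | out {} | ==
  [11] u=4 | in {1,2,3} | out {1,2,3} | ==
  [12] u=5 | in {1,2,3} | out {} | ==

Converged values:
  [0] {1,3}
  [1] {1,2,3}
  [2] {}
  [3] {1,2,3}
  [4] {1,2,3}
  [5] {}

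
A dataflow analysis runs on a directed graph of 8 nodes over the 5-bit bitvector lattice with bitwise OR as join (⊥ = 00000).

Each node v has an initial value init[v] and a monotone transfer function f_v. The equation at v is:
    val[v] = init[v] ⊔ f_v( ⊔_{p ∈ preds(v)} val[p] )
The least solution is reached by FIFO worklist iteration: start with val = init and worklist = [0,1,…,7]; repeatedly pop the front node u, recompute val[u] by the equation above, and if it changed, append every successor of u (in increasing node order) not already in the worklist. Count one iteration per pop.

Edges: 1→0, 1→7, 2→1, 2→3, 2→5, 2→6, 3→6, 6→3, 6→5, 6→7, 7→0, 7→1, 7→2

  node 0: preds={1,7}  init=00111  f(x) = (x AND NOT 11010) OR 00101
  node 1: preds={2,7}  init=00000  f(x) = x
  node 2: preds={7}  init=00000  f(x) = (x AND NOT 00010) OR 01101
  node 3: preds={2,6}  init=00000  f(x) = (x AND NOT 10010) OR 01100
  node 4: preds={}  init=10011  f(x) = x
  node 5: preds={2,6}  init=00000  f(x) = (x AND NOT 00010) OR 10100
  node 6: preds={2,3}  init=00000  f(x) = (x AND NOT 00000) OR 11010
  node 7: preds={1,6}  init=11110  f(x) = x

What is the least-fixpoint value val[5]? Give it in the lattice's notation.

Trace (15 dequeues):
  [1] u=0 | in 11110 | out 00111 | ==
  [2] u=1 | in 11110 | out 11110 | prev 00000 | push {0}
  [3] u=2 | in 11110 | out 11101 | prev 00000 | push {1}
  [4] u=3 | in 11101 | out 01101 | prev 00000 | push {}
  [5] u=4 | in 00000 | out 10011 | ==
  [6] u=5 | in 11101 | out 11101 | prev 00000 | push {}
  [7] u=6 | in 11101 | out 11111 | prev 00000 | push {3,5}
  [8] u=7 | in 11111 | out 11111 | prev 11110 | push {2}
  [9] u=0 | in 11111 | out 00111 | ==
  [10] u=1 | in 11111 | out 11111 | prev 11110 | push {0,7}
  [11] u=3 | in 11111 | out 01101 | ==
  [12] u=5 | in 11111 | out 11101 | ==
  [13] u=2 | in 11111 | out 11101 | ==
  [14] u=0 | in 11111 | out 00111 | ==
  [15] u=7 | in 11111 | out 11111 | ==

Converged values:
  [0] 00111
  [1] 11111
  [2] 11101
  [3] 01101
  [4] 10011
  [5] 11101
  [6] 11111
  [7] 11111

11101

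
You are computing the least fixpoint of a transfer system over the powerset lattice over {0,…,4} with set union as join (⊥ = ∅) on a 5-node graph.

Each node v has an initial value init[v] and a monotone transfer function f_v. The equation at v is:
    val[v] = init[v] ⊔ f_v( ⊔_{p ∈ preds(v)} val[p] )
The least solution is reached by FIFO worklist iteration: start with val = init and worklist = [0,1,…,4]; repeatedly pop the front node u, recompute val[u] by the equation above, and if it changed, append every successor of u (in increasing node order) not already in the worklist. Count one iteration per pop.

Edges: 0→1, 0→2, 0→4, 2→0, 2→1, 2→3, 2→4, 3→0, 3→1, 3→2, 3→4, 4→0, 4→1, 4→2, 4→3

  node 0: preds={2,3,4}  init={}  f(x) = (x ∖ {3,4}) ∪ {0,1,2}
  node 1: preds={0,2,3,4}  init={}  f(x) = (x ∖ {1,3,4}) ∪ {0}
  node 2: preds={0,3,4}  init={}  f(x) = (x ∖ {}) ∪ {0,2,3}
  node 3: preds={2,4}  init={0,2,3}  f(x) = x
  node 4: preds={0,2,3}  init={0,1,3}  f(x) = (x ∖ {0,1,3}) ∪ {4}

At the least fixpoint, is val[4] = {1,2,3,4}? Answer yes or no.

Iteration log — 13 steps:
  step 1. node 0  ⊔preds={0,1,2,3}  new={0,1,2}  old={}  +wl: 
  step 2. node 1  ⊔preds={0,1,2,3}  new={0,2}  old={}  +wl: 
  step 3. node 2  ⊔preds={0,1,2,3}  new={0,1,2,3}  old={}  +wl: 0,1
  step 4. node 3  ⊔preds={0,1,2,3}  new={0,1,2,3}  old={0,2,3}  +wl: 2
  step 5. node 4  ⊔preds={0,1,2,3}  new={0,1,2,3,4}  old={0,1,3}  +wl: 3
  step 6. node 0  ⊔preds={0,1,2,3,4}  new={0,1,2}  stable
  step 7. node 1  ⊔preds={0,1,2,3,4}  new={0,2}  stable
  step 8. node 2  ⊔preds={0,1,2,3,4}  new={0,1,2,3,4}  old={0,1,2,3}  +wl: 0,1,4
  step 9. node 3  ⊔preds={0,1,2,3,4}  new={0,1,2,3,4}  old={0,1,2,3}  +wl: 2
  step 10. node 0  ⊔preds={0,1,2,3,4}  new={0,1,2}  stable
  step 11. node 1  ⊔preds={0,1,2,3,4}  new={0,2}  stable
  step 12. node 4  ⊔preds={0,1,2,3,4}  new={0,1,2,3,4}  stable
  step 13. node 2  ⊔preds={0,1,2,3,4}  new={0,1,2,3,4}  stable

Least fixpoint reached:
  node 0: {0,1,2}
  node 1: {0,2}
  node 2: {0,1,2,3,4}
  node 3: {0,1,2,3,4}
  node 4: {0,1,2,3,4}

no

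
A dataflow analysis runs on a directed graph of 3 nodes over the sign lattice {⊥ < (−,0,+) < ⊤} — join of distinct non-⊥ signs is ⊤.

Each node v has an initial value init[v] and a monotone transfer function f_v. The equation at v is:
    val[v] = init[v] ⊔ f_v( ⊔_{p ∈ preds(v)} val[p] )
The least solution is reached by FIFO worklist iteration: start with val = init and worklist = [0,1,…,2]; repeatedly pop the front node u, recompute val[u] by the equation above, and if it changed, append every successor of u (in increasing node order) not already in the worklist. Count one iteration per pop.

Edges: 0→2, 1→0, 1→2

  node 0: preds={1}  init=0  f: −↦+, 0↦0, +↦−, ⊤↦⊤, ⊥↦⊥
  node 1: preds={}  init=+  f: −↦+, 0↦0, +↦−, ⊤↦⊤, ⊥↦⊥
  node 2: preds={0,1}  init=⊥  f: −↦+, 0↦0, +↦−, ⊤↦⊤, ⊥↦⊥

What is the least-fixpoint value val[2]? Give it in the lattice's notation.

⊤

Trace (3 dequeues):
  [1] u=0 | in + | out ⊤ | prev 0 | push {}
  [2] u=1 | in ⊥ | out + | ==
  [3] u=2 | in ⊤ | out ⊤ | prev ⊥ | push {}

Converged values:
  [0] ⊤
  [1] +
  [2] ⊤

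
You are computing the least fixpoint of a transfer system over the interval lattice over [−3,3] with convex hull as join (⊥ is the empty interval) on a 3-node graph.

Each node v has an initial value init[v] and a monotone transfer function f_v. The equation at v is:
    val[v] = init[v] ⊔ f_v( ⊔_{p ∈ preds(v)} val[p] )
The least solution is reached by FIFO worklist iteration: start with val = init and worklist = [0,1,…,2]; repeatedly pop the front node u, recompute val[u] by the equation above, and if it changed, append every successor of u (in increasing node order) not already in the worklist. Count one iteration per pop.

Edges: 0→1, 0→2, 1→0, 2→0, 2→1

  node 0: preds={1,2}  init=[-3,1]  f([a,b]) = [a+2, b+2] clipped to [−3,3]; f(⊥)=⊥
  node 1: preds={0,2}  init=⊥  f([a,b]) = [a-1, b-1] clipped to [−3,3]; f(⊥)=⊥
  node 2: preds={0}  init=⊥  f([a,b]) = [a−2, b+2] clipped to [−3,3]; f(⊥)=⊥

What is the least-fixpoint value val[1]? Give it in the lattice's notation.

[-3,2]

Iteration log — 7 steps:
  step 1. node 0  ⊔preds=⊥  new=[-3,1]  stable
  step 2. node 1  ⊔preds=[-3,1]  new=[-3,0]  old=⊥  +wl: 0
  step 3. node 2  ⊔preds=[-3,1]  new=[-3,3]  old=⊥  +wl: 1
  step 4. node 0  ⊔preds=[-3,3]  new=[-3,3]  old=[-3,1]  +wl: 2
  step 5. node 1  ⊔preds=[-3,3]  new=[-3,2]  old=[-3,0]  +wl: 0
  step 6. node 2  ⊔preds=[-3,3]  new=[-3,3]  stable
  step 7. node 0  ⊔preds=[-3,3]  new=[-3,3]  stable

Least fixpoint reached:
  node 0: [-3,3]
  node 1: [-3,2]
  node 2: [-3,3]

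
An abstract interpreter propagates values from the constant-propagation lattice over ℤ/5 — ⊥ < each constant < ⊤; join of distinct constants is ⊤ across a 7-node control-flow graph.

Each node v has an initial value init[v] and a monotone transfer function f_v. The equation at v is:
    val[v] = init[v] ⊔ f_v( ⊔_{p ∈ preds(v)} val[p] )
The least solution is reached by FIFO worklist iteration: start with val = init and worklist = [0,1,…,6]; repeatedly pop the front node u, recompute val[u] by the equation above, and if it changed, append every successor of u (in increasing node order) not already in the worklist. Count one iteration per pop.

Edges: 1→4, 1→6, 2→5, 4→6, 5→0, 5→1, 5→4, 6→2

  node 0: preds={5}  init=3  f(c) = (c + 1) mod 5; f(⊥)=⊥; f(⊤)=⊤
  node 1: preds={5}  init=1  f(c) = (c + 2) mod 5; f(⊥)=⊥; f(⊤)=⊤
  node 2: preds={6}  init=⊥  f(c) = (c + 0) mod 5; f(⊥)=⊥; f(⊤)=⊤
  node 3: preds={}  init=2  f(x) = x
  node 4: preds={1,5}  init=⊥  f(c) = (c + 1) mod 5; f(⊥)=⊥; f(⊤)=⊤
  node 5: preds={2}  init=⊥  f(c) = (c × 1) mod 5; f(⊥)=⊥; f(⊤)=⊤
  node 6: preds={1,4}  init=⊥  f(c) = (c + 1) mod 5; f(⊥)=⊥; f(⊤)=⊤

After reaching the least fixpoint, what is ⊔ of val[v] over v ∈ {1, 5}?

⊤

Worklist (13 pops):
  #1 pop 0: in=⊥ → 3 (no change)
  #2 pop 1: in=⊥ → 1 (no change)
  #3 pop 2: in=⊥ → ⊥ (no change)
  #4 pop 3: in=⊥ → 2 (no change)
  #5 pop 4: in=1 → 2 (was ⊥); enqueue []
  #6 pop 5: in=⊥ → ⊥ (no change)
  #7 pop 6: in=⊤ → ⊤ (was ⊥); enqueue [2]
  #8 pop 2: in=⊤ → ⊤ (was ⊥); enqueue [5]
  #9 pop 5: in=⊤ → ⊤ (was ⊥); enqueue [0,1,4]
  #10 pop 0: in=⊤ → ⊤ (was 3); enqueue []
  #11 pop 1: in=⊤ → ⊤ (was 1); enqueue [6]
  #12 pop 4: in=⊤ → ⊤ (was 2); enqueue []
  #13 pop 6: in=⊤ → ⊤ (no change)

Fixpoint:
  val[0] = ⊤
  val[1] = ⊤
  val[2] = ⊤
  val[3] = 2
  val[4] = ⊤
  val[5] = ⊤
  val[6] = ⊤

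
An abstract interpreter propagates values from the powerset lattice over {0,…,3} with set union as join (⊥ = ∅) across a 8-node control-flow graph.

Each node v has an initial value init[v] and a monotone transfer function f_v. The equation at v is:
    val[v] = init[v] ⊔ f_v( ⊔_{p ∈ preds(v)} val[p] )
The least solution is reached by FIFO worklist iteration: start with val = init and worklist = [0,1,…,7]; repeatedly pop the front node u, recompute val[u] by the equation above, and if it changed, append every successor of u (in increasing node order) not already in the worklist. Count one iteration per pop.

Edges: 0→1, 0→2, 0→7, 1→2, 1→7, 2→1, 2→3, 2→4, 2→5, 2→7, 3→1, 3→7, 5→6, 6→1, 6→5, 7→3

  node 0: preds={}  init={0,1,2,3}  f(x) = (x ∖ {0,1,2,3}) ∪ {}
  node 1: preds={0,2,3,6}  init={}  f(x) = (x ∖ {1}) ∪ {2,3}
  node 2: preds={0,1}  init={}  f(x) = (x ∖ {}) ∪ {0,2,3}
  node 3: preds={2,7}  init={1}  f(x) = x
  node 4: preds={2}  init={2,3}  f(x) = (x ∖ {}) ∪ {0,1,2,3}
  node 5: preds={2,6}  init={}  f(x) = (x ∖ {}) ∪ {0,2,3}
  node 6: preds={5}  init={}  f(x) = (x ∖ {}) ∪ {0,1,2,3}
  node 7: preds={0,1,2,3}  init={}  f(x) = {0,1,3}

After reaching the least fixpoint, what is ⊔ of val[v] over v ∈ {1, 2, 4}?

{0,1,2,3}

Worklist (11 pops):
  #1 pop 0: in={} → {0,1,2,3} (no change)
  #2 pop 1: in={0,1,2,3} → {0,2,3} (was {}); enqueue []
  #3 pop 2: in={0,1,2,3} → {0,1,2,3} (was {}); enqueue [1]
  #4 pop 3: in={0,1,2,3} → {0,1,2,3} (was {1}); enqueue []
  #5 pop 4: in={0,1,2,3} → {0,1,2,3} (was {2,3}); enqueue []
  #6 pop 5: in={0,1,2,3} → {0,1,2,3} (was {}); enqueue []
  #7 pop 6: in={0,1,2,3} → {0,1,2,3} (was {}); enqueue [5]
  #8 pop 7: in={0,1,2,3} → {0,1,3} (was {}); enqueue [3]
  #9 pop 1: in={0,1,2,3} → {0,2,3} (no change)
  #10 pop 5: in={0,1,2,3} → {0,1,2,3} (no change)
  #11 pop 3: in={0,1,2,3} → {0,1,2,3} (no change)

Fixpoint:
  val[0] = {0,1,2,3}
  val[1] = {0,2,3}
  val[2] = {0,1,2,3}
  val[3] = {0,1,2,3}
  val[4] = {0,1,2,3}
  val[5] = {0,1,2,3}
  val[6] = {0,1,2,3}
  val[7] = {0,1,3}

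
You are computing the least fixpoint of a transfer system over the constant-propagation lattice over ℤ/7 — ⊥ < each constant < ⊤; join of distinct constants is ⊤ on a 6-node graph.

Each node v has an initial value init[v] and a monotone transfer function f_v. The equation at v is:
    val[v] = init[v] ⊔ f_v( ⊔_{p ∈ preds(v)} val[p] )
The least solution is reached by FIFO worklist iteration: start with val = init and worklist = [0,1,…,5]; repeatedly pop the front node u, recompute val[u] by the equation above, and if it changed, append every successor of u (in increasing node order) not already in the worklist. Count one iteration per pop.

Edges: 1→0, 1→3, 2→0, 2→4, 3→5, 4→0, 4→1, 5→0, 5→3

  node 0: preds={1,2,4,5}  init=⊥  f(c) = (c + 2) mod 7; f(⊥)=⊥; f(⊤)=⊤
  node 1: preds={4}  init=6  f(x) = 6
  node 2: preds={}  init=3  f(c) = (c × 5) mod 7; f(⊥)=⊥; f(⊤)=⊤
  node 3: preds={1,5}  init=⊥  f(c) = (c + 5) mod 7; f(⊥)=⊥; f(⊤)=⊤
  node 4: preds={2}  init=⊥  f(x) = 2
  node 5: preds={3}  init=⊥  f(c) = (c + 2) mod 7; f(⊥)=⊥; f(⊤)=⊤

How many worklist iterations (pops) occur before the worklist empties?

Trace (9 dequeues):
  [1] u=0 | in ⊤ | out ⊤ | prev ⊥ | push {}
  [2] u=1 | in ⊥ | out 6 | ==
  [3] u=2 | in ⊥ | out 3 | ==
  [4] u=3 | in 6 | out 4 | prev ⊥ | push {}
  [5] u=4 | in 3 | out 2 | prev ⊥ | push {0,1}
  [6] u=5 | in 4 | out 6 | prev ⊥ | push {3}
  [7] u=0 | in ⊤ | out ⊤ | ==
  [8] u=1 | in 2 | out 6 | ==
  [9] u=3 | in 6 | out 4 | ==

Converged values:
  [0] ⊤
  [1] 6
  [2] 3
  [3] 4
  [4] 2
  [5] 6

9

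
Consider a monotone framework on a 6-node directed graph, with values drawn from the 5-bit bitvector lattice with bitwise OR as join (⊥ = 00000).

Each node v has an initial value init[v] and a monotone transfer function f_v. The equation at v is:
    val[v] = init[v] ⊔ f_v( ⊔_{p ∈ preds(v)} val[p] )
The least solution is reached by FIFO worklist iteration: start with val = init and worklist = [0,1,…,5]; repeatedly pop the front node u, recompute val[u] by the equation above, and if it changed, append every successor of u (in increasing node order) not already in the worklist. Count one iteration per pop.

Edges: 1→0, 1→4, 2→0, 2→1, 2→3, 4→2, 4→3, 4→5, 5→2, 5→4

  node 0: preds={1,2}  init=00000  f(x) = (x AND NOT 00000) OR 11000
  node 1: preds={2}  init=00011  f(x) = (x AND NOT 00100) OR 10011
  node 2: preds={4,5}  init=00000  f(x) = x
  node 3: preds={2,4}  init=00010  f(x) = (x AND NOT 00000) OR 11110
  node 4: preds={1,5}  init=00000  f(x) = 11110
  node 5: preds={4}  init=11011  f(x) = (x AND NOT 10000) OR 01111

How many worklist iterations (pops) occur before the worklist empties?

Iteration log — 13 steps:
  step 1. node 0  ⊔preds=00011  new=11011  old=00000  +wl: 
  step 2. node 1  ⊔preds=00000  new=10011  old=00011  +wl: 0
  step 3. node 2  ⊔preds=11011  new=11011  old=00000  +wl: 1
  step 4. node 3  ⊔preds=11011  new=11111  old=00010  +wl: 
  step 5. node 4  ⊔preds=11011  new=11110  old=00000  +wl: 2,3
  step 6. node 5  ⊔preds=11110  new=11111  old=11011  +wl: 4
  step 7. node 0  ⊔preds=11011  new=11011  stable
  step 8. node 1  ⊔preds=11011  new=11011  old=10011  +wl: 0
  step 9. node 2  ⊔preds=11111  new=11111  old=11011  +wl: 1
  step 10. node 3  ⊔preds=11111  new=11111  stable
  step 11. node 4  ⊔preds=11111  new=11110  stable
  step 12. node 0  ⊔preds=11111  new=11111  old=11011  +wl: 
  step 13. node 1  ⊔preds=11111  new=11011  stable

Least fixpoint reached:
  node 0: 11111
  node 1: 11011
  node 2: 11111
  node 3: 11111
  node 4: 11110
  node 5: 11111

13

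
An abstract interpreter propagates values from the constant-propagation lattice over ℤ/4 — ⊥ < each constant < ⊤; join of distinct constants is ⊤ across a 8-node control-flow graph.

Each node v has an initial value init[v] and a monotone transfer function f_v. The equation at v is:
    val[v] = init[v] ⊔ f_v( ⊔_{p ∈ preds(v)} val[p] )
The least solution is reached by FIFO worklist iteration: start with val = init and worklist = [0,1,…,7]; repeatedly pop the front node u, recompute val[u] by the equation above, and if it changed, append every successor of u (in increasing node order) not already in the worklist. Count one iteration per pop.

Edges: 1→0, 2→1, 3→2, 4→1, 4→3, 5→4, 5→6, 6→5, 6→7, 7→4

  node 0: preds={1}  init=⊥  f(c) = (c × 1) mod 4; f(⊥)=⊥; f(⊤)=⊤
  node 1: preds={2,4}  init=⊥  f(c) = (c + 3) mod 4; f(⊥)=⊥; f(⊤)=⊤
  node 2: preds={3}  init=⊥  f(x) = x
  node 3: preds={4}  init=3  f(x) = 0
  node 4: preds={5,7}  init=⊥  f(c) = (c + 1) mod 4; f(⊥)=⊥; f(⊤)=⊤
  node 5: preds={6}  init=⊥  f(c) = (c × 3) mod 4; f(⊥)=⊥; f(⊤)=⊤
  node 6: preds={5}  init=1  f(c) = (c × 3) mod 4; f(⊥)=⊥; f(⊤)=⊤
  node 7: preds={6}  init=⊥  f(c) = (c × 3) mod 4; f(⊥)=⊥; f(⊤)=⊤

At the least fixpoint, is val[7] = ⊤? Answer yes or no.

no

Worklist (15 pops):
  #1 pop 0: in=⊥ → ⊥ (no change)
  #2 pop 1: in=⊥ → ⊥ (no change)
  #3 pop 2: in=3 → 3 (was ⊥); enqueue [1]
  #4 pop 3: in=⊥ → ⊤ (was 3); enqueue [2]
  #5 pop 4: in=⊥ → ⊥ (no change)
  #6 pop 5: in=1 → 3 (was ⊥); enqueue [4]
  #7 pop 6: in=3 → 1 (no change)
  #8 pop 7: in=1 → 3 (was ⊥); enqueue []
  #9 pop 1: in=3 → 2 (was ⊥); enqueue [0]
  #10 pop 2: in=⊤ → ⊤ (was 3); enqueue [1]
  #11 pop 4: in=3 → 0 (was ⊥); enqueue [3]
  #12 pop 0: in=2 → 2 (was ⊥); enqueue []
  #13 pop 1: in=⊤ → ⊤ (was 2); enqueue [0]
  #14 pop 3: in=0 → ⊤ (no change)
  #15 pop 0: in=⊤ → ⊤ (was 2); enqueue []

Fixpoint:
  val[0] = ⊤
  val[1] = ⊤
  val[2] = ⊤
  val[3] = ⊤
  val[4] = 0
  val[5] = 3
  val[6] = 1
  val[7] = 3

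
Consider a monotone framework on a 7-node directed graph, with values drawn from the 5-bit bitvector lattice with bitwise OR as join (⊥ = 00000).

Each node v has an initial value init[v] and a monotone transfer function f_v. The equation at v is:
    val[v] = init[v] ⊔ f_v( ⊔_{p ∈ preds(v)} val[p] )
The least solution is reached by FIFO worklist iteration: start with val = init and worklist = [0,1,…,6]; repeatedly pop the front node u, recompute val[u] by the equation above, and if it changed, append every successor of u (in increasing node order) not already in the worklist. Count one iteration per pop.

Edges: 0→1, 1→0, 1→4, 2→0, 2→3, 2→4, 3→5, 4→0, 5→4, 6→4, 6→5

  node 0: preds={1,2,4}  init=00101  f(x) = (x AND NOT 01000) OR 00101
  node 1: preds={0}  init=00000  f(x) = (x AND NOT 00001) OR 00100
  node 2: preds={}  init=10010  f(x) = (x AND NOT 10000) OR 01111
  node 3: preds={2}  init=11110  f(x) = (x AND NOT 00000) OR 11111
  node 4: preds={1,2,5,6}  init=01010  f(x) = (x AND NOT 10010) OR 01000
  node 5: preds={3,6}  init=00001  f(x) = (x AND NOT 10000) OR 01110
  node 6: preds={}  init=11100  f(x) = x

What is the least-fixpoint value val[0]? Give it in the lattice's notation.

Trace (9 dequeues):
  [1] u=0 | in 11010 | out 10111 | prev 00101 | push {}
  [2] u=1 | in 10111 | out 10110 | prev 00000 | push {0}
  [3] u=2 | in 00000 | out 11111 | prev 10010 | push {}
  [4] u=3 | in 11111 | out 11111 | prev 11110 | push {}
  [5] u=4 | in 11111 | out 01111 | prev 01010 | push {}
  [6] u=5 | in 11111 | out 01111 | prev 00001 | push {4}
  [7] u=6 | in 00000 | out 11100 | ==
  [8] u=0 | in 11111 | out 10111 | ==
  [9] u=4 | in 11111 | out 01111 | ==

Converged values:
  [0] 10111
  [1] 10110
  [2] 11111
  [3] 11111
  [4] 01111
  [5] 01111
  [6] 11100

10111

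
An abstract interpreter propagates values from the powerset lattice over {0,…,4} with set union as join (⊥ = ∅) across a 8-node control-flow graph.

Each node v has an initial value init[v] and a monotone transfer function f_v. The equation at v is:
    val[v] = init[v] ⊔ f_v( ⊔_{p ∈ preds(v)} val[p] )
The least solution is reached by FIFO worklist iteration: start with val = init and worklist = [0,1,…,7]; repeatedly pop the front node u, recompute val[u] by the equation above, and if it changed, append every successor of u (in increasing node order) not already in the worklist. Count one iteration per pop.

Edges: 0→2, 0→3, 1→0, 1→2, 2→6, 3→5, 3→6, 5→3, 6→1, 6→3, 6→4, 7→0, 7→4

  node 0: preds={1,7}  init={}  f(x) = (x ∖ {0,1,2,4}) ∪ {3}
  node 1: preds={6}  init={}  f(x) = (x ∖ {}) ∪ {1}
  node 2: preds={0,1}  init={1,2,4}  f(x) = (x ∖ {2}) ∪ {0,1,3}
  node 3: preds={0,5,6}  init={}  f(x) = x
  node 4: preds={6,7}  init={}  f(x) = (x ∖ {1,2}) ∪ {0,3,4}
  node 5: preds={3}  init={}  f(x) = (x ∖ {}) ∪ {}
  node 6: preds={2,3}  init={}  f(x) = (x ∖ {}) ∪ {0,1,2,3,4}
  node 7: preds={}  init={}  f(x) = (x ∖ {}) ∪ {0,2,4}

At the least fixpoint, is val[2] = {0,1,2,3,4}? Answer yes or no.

yes

Iteration log — 17 steps:
  step 1. node 0  ⊔preds={}  new={3}  old={}  +wl: 
  step 2. node 1  ⊔preds={}  new={1}  old={}  +wl: 0
  step 3. node 2  ⊔preds={1,3}  new={0,1,2,3,4}  old={1,2,4}  +wl: 
  step 4. node 3  ⊔preds={3}  new={3}  old={}  +wl: 
  step 5. node 4  ⊔preds={}  new={0,3,4}  old={}  +wl: 
  step 6. node 5  ⊔preds={3}  new={3}  old={}  +wl: 3
  step 7. node 6  ⊔preds={0,1,2,3,4}  new={0,1,2,3,4}  old={}  +wl: 1,4
  step 8. node 7  ⊔preds={}  new={0,2,4}  old={}  +wl: 
  step 9. node 0  ⊔preds={0,1,2,4}  new={3}  stable
  step 10. node 3  ⊔preds={0,1,2,3,4}  new={0,1,2,3,4}  old={3}  +wl: 5,6
  step 11. node 1  ⊔preds={0,1,2,3,4}  new={0,1,2,3,4}  old={1}  +wl: 0,2
  step 12. node 4  ⊔preds={0,1,2,3,4}  new={0,3,4}  stable
  step 13. node 5  ⊔preds={0,1,2,3,4}  new={0,1,2,3,4}  old={3}  +wl: 3
  step 14. node 6  ⊔preds={0,1,2,3,4}  new={0,1,2,3,4}  stable
  step 15. node 0  ⊔preds={0,1,2,3,4}  new={3}  stable
  step 16. node 2  ⊔preds={0,1,2,3,4}  new={0,1,2,3,4}  stable
  step 17. node 3  ⊔preds={0,1,2,3,4}  new={0,1,2,3,4}  stable

Least fixpoint reached:
  node 0: {3}
  node 1: {0,1,2,3,4}
  node 2: {0,1,2,3,4}
  node 3: {0,1,2,3,4}
  node 4: {0,3,4}
  node 5: {0,1,2,3,4}
  node 6: {0,1,2,3,4}
  node 7: {0,2,4}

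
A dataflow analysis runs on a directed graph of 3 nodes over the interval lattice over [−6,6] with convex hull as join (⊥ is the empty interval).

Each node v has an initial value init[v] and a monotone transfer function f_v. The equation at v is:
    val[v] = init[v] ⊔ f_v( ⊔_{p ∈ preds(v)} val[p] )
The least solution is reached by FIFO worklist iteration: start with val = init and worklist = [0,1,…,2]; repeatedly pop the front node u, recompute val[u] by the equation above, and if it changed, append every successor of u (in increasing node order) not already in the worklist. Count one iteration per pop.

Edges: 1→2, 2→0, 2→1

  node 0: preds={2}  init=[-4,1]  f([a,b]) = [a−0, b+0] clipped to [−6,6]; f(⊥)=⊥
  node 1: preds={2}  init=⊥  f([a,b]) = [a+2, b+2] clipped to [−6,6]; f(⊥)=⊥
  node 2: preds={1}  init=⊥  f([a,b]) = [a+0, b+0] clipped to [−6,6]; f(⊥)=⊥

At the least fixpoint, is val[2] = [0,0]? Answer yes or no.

no

Trace (3 dequeues):
  [1] u=0 | in ⊥ | out [-4,1] | ==
  [2] u=1 | in ⊥ | out ⊥ | ==
  [3] u=2 | in ⊥ | out ⊥ | ==

Converged values:
  [0] [-4,1]
  [1] ⊥
  [2] ⊥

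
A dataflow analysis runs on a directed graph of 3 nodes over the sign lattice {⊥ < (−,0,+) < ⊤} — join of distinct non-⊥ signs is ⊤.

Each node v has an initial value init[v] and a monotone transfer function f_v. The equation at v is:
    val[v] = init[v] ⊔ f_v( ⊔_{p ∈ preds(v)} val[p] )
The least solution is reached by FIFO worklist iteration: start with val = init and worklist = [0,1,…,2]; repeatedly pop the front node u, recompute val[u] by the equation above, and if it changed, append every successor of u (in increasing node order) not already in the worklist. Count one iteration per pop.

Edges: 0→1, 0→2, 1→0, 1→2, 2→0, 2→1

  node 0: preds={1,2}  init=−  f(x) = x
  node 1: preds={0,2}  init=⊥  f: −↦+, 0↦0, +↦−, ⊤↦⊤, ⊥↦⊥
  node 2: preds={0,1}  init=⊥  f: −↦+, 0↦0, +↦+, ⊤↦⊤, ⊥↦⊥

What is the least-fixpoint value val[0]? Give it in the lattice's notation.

⊤

Trace (7 dequeues):
  [1] u=0 | in ⊥ | out − | ==
  [2] u=1 | in − | out + | prev ⊥ | push {0}
  [3] u=2 | in ⊤ | out ⊤ | prev ⊥ | push {1}
  [4] u=0 | in ⊤ | out ⊤ | prev − | push {2}
  [5] u=1 | in ⊤ | out ⊤ | prev + | push {0}
  [6] u=2 | in ⊤ | out ⊤ | ==
  [7] u=0 | in ⊤ | out ⊤ | ==

Converged values:
  [0] ⊤
  [1] ⊤
  [2] ⊤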